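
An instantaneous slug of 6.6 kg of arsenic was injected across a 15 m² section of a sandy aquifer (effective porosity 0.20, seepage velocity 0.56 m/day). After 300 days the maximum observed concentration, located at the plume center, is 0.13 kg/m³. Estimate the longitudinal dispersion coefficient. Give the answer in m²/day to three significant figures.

At the plume center C_max = M/(n_e·A·√(4πDt)), so D = M²/(4πt·(n_e·A·C_max)²).
n_e·A·C_max = 0.20 × 15 × 0.13 = 0.3900 kg/m.
D = 6.6²/(4π × 300 × 0.3900²) = 0.0760 m²/day.

0.0760 m²/day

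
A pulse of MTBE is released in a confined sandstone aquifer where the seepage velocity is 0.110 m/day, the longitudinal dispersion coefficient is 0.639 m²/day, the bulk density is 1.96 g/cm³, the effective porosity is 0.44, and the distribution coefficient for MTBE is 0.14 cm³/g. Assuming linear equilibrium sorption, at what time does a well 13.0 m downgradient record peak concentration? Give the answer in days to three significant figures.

Retardation factor R = 1 + ρ_b·K_d/n = 1 + 1.96 × 0.14/0.44 = 1.624.
Sorption retards both mechanisms: v_R = v/R = 0.06773 m/day, D_R = D/R = 0.3935 m²/day.
Peak time from v_R²t² + 2D_R t − x² = 0: t = (√(D_R² + v_R²x²) − D_R)/v_R².
√(D_R² + v_R²x²) = √(0.3935² + 0.06773² × 13.0²) = 0.9644; v_R² = 0.004587.
t = (0.9644 − 0.3935)/0.004587 = 124 days.

124 days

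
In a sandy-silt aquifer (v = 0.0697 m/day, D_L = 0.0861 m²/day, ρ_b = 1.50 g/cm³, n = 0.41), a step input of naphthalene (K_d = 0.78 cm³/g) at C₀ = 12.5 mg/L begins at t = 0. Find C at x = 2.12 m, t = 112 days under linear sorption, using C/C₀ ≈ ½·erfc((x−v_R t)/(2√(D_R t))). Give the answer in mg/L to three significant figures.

Retardation factor R = 1 + ρ_b·K_d/n = 1 + 1.50 × 0.78/0.41 = 3.854.
Sorption retards both mechanisms: v_R = v/R = 0.01809 m/day, D_R = D/R = 0.02234 m²/day.
v_R·t = 0.01809 × 112 = 2.02608 m; 2√(D_R t) = 3.164 m; argument = (2.12 − 2.02608)/3.164 = 0.02968.
C = C₀ × ½·erfc(0.02968) = 12.5 × 0.4833 = 6.04 mg/L.

6.04 mg/L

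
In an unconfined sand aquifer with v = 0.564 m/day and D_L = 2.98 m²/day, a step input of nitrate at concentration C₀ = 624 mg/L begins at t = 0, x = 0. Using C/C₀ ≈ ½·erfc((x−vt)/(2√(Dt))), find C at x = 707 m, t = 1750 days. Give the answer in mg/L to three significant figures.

For a continuous step input, C/C₀ ≈ ½·erfc((x−vt)/(2√(Dt))).
vt = 0.564 × 1750 = 987 m and 2√(Dt) = 2√(2.98 × 1750) = 144.4 m.
Argument (x−vt)/(2√(Dt)) = (707 − 987)/144.4 = -1.939; ½·erfc(-1.939) = 0.9969.
C = 624 × 0.9969 = 622 mg/L.

622 mg/L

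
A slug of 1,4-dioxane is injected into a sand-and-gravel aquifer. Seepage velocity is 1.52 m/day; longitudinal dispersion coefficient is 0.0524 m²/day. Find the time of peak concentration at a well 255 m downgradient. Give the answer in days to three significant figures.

For the 1D instantaneous-source solution, setting ∂C/∂t = 0 at fixed x gives v²t² + 2Dt − x² = 0, so t = (√(D² + v²x²) − D)/v².
√(D² + v²x²) = √(0.0524² + 1.52² × 255²) = 387.6; v² = 2.3104.
t = (387.6 − 0.0524)/2.3104 = 168 days (vs. the pure-advection estimate x/v = 168 d).

168 days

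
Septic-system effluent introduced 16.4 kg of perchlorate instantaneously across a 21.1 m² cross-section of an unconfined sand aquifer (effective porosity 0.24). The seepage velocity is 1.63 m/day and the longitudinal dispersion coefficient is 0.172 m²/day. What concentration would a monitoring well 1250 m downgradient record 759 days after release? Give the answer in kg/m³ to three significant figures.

0.0583 kg/m³

For an instantaneous plane source, C(x,t) = M/(n_e·A·√(4πDt)) · exp(−(x−vt)²/(4Dt)), with n_e·A the pore (flow) area.
Plume center vt = 1.63 × 759 = 1237.17 m, so the well at 1250 m is 12.83 m downgradient of the peak.
√(4πDt) = 40.50 m, giving peak height M/(n_e·A·√(4πDt)) = 16.4/(0.24 × 21.1 × 40.50) = 0.07996 kg/m³.
(x−vt)²/(4Dt) = (12.83)²/(4 × 0.172 × 759) = 0.3152; exp(−0.3152) = 0.7296.
C = 0.07996 × 0.7296 = 0.0583 kg/m³.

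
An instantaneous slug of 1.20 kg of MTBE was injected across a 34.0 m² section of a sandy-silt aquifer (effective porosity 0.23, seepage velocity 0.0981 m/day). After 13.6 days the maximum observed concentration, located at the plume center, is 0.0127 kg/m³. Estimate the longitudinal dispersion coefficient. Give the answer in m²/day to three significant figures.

At the plume center C_max = M/(n_e·A·√(4πDt)), so D = M²/(4πt·(n_e·A·C_max)²).
n_e·A·C_max = 0.23 × 34.0 × 0.0127 = 0.09931 kg/m.
D = 1.20²/(4π × 13.6 × 0.09931²) = 0.854 m²/day.

0.854 m²/day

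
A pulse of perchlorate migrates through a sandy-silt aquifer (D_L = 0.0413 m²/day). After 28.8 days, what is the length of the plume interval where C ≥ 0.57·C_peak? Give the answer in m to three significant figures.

3.27 m

The plume is Gaussian with σ = √(2Dt) = √(2 × 0.0413 × 28.8) = 1.542 m.
C/C_peak = exp(−Δx²/(2σ²)) = 0.57 ⇒ Δx = σ·√(−2 ln 0.57) = 1.542 × 1.060 = 1.635 m.
Width = 2Δx = 3.27 m.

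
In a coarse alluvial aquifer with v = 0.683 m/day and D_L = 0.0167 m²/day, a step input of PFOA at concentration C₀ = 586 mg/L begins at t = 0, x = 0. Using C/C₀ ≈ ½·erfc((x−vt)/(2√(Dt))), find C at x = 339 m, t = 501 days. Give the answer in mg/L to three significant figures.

For a continuous step input, C/C₀ ≈ ½·erfc((x−vt)/(2√(Dt))).
vt = 0.683 × 501 = 342.183 m and 2√(Dt) = 2√(0.0167 × 501) = 5.785 m.
Argument (x−vt)/(2√(Dt)) = (339 − 342.183)/5.785 = -0.5502; ½·erfc(-0.5502) = 0.7817.
C = 586 × 0.7817 = 458 mg/L.

458 mg/L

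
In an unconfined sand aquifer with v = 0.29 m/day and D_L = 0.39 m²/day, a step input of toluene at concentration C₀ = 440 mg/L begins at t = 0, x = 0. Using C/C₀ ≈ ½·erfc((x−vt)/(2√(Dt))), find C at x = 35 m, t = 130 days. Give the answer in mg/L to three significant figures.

267 mg/L

For a continuous step input, C/C₀ ≈ ½·erfc((x−vt)/(2√(Dt))).
vt = 0.29 × 130 = 37.7 m and 2√(Dt) = 2√(0.39 × 130) = 14.24 m.
Argument (x−vt)/(2√(Dt)) = (35 − 37.7)/14.24 = -0.1896; ½·erfc(-0.1896) = 0.6057.
C = 440 × 0.6057 = 267 mg/L.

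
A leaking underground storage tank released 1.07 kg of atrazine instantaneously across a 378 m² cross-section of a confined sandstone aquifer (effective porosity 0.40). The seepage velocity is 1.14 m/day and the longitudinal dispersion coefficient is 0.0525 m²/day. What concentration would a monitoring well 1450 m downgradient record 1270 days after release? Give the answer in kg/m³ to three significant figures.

0.000240 kg/m³

For an instantaneous plane source, C(x,t) = M/(n_e·A·√(4πDt)) · exp(−(x−vt)²/(4Dt)), with n_e·A the pore (flow) area.
Plume center vt = 1.14 × 1270 = 1447.8 m, so the well at 1450 m is 2.2 m downgradient of the peak.
√(4πDt) = 28.95 m, giving peak height M/(n_e·A·√(4πDt)) = 1.07/(0.40 × 378 × 28.95) = 0.0002444 kg/m³.
(x−vt)²/(4Dt) = (2.2)²/(4 × 0.0525 × 1270) = 0.01815; exp(−0.01815) = 0.9820.
C = 0.0002444 × 0.9820 = 0.000240 kg/m³.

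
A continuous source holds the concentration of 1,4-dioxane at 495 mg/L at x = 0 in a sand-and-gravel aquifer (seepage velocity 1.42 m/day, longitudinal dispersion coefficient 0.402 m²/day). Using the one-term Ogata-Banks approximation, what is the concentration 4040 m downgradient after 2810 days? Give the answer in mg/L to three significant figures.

For a continuous step input, C/C₀ ≈ ½·erfc((x−vt)/(2√(Dt))).
vt = 1.42 × 2810 = 3990.2 m and 2√(Dt) = 2√(0.402 × 2810) = 67.22 m.
Argument (x−vt)/(2√(Dt)) = (4040 − 3990.2)/67.22 = 0.7409; ½·erfc(0.7409) = 0.1474.
C = 495 × 0.1474 = 73.0 mg/L.

73.0 mg/L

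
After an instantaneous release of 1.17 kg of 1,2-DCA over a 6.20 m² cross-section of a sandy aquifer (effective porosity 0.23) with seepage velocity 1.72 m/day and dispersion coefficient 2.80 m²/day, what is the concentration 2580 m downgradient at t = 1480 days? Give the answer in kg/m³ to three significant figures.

0.00335 kg/m³

For an instantaneous plane source, C(x,t) = M/(n_e·A·√(4πDt)) · exp(−(x−vt)²/(4Dt)), with n_e·A the pore (flow) area.
Plume center vt = 1.72 × 1480 = 2545.6 m, so the well at 2580 m is 34.4 m downgradient of the peak.
√(4πDt) = 228.2 m, giving peak height M/(n_e·A·√(4πDt)) = 1.17/(0.23 × 6.20 × 228.2) = 0.003595 kg/m³.
(x−vt)²/(4Dt) = (34.4)²/(4 × 2.80 × 1480) = 0.07139; exp(−0.07139) = 0.9311.
C = 0.003595 × 0.9311 = 0.00335 kg/m³.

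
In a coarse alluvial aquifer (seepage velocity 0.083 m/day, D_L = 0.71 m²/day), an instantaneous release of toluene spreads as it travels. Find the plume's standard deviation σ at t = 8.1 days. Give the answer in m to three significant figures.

3.39 m

Dispersive spreading gives a Gaussian with σ² = 2Dt; advection only shifts the center.
σ = √(2 × 0.71 × 8.1) = 3.39 m.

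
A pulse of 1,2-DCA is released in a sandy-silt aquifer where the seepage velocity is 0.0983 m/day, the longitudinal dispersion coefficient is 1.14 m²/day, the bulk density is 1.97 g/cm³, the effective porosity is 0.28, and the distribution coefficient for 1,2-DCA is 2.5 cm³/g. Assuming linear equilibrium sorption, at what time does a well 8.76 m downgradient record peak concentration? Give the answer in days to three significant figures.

555 days

Retardation factor R = 1 + ρ_b·K_d/n = 1 + 1.97 × 2.5/0.28 = 18.59.
Sorption retards both mechanisms: v_R = v/R = 0.005288 m/day, D_R = D/R = 0.06132 m²/day.
Peak time from v_R²t² + 2D_R t − x² = 0: t = (√(D_R² + v_R²x²) − D_R)/v_R².
√(D_R² + v_R²x²) = √(0.06132² + 0.005288² × 8.76²) = 0.07685; v_R² = 2.796e-05.
t = (0.07685 − 0.06132)/2.796e-05 = 555 days.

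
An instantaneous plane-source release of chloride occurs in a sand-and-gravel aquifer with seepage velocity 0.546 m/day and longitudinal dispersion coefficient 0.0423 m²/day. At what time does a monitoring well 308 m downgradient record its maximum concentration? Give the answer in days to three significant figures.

564 days

For the 1D instantaneous-source solution, setting ∂C/∂t = 0 at fixed x gives v²t² + 2Dt − x² = 0, so t = (√(D² + v²x²) − D)/v².
√(D² + v²x²) = √(0.0423² + 0.546² × 308²) = 168.2; v² = 0.298116.
t = (168.2 − 0.0423)/0.298116 = 564 days (vs. the pure-advection estimate x/v = 564 d).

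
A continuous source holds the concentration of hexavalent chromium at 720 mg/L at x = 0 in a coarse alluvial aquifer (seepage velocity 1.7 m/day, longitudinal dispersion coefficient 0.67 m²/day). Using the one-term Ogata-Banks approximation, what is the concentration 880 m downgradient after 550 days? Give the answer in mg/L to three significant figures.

For a continuous step input, C/C₀ ≈ ½·erfc((x−vt)/(2√(Dt))).
vt = 1.7 × 550 = 935 m and 2√(Dt) = 2√(0.67 × 550) = 38.39 m.
Argument (x−vt)/(2√(Dt)) = (880 − 935)/38.39 = -1.433; ½·erfc(-1.433) = 0.9786.
C = 720 × 0.9786 = 705 mg/L.

705 mg/L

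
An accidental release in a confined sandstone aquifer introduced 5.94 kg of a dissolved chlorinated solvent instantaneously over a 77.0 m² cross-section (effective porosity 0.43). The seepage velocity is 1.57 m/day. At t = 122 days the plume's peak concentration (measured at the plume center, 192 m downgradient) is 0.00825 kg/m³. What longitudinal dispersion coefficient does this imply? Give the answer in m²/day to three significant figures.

0.308 m²/day

At the plume center C_max = M/(n_e·A·√(4πDt)), so D = M²/(4πt·(n_e·A·C_max)²).
n_e·A·C_max = 0.43 × 77.0 × 0.00825 = 0.2732 kg/m.
D = 5.94²/(4π × 122 × 0.2732²) = 0.308 m²/day.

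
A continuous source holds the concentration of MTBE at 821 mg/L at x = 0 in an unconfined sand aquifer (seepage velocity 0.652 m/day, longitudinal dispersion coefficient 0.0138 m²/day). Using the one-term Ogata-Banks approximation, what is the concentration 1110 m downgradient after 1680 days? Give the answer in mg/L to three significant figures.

13.0 mg/L

For a continuous step input, C/C₀ ≈ ½·erfc((x−vt)/(2√(Dt))).
vt = 0.652 × 1680 = 1095.36 m and 2√(Dt) = 2√(0.0138 × 1680) = 9.630 m.
Argument (x−vt)/(2√(Dt)) = (1110 − 1095.36)/9.630 = 1.520; ½·erfc(1.520) = 0.01579.
C = 821 × 0.01579 = 13.0 mg/L.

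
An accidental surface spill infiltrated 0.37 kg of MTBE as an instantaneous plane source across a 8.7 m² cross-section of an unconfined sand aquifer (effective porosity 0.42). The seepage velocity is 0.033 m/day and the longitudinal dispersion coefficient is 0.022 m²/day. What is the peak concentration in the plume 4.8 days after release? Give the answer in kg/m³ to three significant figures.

0.0879 kg/m³

The peak of an instantaneous 1D plume sits at x = vt; there the Gaussian factor is 1 and C_max = M/(n_e·A·√(4πDt)), where n_e·A is the pore area the mass is dissolved in.
√(4πDt) = √(4π × 0.022 × 4.8) = 1.152 m, so C_max = 0.37/(0.42 × 8.7 × 1.152) = 0.0879 kg/m³.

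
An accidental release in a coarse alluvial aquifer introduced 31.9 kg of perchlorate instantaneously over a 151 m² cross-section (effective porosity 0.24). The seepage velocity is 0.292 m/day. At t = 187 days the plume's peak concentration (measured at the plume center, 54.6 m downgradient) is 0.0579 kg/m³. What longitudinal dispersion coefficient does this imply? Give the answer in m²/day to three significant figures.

At the plume center C_max = M/(n_e·A·√(4πDt)), so D = M²/(4πt·(n_e·A·C_max)²).
n_e·A·C_max = 0.24 × 151 × 0.0579 = 2.098 kg/m.
D = 31.9²/(4π × 187 × 2.098²) = 0.0984 m²/day.

0.0984 m²/day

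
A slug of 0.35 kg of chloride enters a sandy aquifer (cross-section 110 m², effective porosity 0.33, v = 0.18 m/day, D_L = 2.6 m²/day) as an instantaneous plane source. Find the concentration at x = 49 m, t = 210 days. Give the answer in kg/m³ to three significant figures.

For an instantaneous plane source, C(x,t) = M/(n_e·A·√(4πDt)) · exp(−(x−vt)²/(4Dt)), with n_e·A the pore (flow) area.
Plume center vt = 0.18 × 210 = 37.8 m, so the well at 49 m is 11.2 m downgradient of the peak.
√(4πDt) = 82.83 m, giving peak height M/(n_e·A·√(4πDt)) = 0.35/(0.33 × 110 × 82.83) = 0.0001164 kg/m³.
(x−vt)²/(4Dt) = (11.2)²/(4 × 2.6 × 210) = 0.05744; exp(−0.05744) = 0.9442.
C = 0.0001164 × 0.9442 = 0.000110 kg/m³.

0.000110 kg/m³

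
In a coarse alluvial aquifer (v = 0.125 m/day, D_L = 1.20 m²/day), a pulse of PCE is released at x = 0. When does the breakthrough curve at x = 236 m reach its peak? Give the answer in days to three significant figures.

For the 1D instantaneous-source solution, setting ∂C/∂t = 0 at fixed x gives v²t² + 2Dt − x² = 0, so t = (√(D² + v²x²) − D)/v².
√(D² + v²x²) = √(1.20² + 0.125² × 236²) = 29.52; v² = 0.015625.
t = (29.52 − 1.20)/0.015625 = 1810 days (vs. the pure-advection estimate x/v = 1890 d).

1810 days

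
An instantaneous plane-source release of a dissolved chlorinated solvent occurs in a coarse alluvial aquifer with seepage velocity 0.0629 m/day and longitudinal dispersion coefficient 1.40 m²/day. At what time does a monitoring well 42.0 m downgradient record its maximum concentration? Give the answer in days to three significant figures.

402 days

For the 1D instantaneous-source solution, setting ∂C/∂t = 0 at fixed x gives v²t² + 2Dt − x² = 0, so t = (√(D² + v²x²) − D)/v².
√(D² + v²x²) = √(1.40² + 0.0629² × 42.0²) = 2.990; v² = 0.00395641.
t = (2.990 − 1.40)/0.00395641 = 402 days (vs. the pure-advection estimate x/v = 668 d).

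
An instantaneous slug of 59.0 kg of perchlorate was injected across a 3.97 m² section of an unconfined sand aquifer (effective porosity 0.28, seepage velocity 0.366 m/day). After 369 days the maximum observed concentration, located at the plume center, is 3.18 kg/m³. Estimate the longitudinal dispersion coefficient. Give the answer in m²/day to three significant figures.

0.0601 m²/day

At the plume center C_max = M/(n_e·A·√(4πDt)), so D = M²/(4πt·(n_e·A·C_max)²).
n_e·A·C_max = 0.28 × 3.97 × 3.18 = 3.535 kg/m.
D = 59.0²/(4π × 369 × 3.535²) = 0.0601 m²/day.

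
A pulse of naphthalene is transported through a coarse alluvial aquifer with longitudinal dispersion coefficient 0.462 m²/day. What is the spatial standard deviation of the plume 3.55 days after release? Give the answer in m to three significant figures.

Dispersive spreading gives a Gaussian with σ² = 2Dt; advection only shifts the center.
σ = √(2 × 0.462 × 3.55) = 1.81 m.

1.81 m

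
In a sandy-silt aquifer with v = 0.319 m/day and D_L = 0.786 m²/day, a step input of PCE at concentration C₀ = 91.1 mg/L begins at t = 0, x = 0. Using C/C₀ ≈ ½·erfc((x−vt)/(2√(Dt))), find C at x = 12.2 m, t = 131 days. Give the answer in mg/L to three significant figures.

89.3 mg/L

For a continuous step input, C/C₀ ≈ ½·erfc((x−vt)/(2√(Dt))).
vt = 0.319 × 131 = 41.789 m and 2√(Dt) = 2√(0.786 × 131) = 20.29 m.
Argument (x−vt)/(2√(Dt)) = (12.2 − 41.789)/20.29 = -1.458; ½·erfc(-1.458) = 0.9804.
C = 91.1 × 0.9804 = 89.3 mg/L.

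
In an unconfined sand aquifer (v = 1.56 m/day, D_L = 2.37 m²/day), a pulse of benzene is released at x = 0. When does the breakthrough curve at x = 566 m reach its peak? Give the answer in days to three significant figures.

362 days

For the 1D instantaneous-source solution, setting ∂C/∂t = 0 at fixed x gives v²t² + 2Dt − x² = 0, so t = (√(D² + v²x²) − D)/v².
√(D² + v²x²) = √(2.37² + 1.56² × 566²) = 883.0; v² = 2.4336.
t = (883.0 − 2.37)/2.4336 = 362 days (vs. the pure-advection estimate x/v = 363 d).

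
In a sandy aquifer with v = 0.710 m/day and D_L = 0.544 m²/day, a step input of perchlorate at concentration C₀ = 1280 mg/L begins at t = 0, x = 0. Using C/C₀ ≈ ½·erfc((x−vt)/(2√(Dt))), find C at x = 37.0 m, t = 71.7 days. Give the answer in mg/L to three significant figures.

For a continuous step input, C/C₀ ≈ ½·erfc((x−vt)/(2√(Dt))).
vt = 0.710 × 71.7 = 50.907 m and 2√(Dt) = 2√(0.544 × 71.7) = 12.49 m.
Argument (x−vt)/(2√(Dt)) = (37.0 − 50.907)/12.49 = -1.113; ½·erfc(-1.113) = 0.9423.
C = 1280 × 0.9423 = 1210 mg/L.

1210 mg/L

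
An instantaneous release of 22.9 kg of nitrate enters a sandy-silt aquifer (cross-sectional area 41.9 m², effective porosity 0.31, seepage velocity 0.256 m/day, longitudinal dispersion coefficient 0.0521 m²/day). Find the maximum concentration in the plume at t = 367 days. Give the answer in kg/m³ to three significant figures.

The peak of an instantaneous 1D plume sits at x = vt; there the Gaussian factor is 1 and C_max = M/(n_e·A·√(4πDt)), where n_e·A is the pore area the mass is dissolved in.
√(4πDt) = √(4π × 0.0521 × 367) = 15.50 m, so C_max = 22.9/(0.31 × 41.9 × 15.50) = 0.114 kg/m³.

0.114 kg/m³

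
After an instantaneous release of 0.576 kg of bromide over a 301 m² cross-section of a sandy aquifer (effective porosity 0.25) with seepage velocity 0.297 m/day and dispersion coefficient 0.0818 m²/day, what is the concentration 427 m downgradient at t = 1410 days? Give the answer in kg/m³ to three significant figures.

0.000174 kg/m³

For an instantaneous plane source, C(x,t) = M/(n_e·A·√(4πDt)) · exp(−(x−vt)²/(4Dt)), with n_e·A the pore (flow) area.
Plume center vt = 0.297 × 1410 = 418.77 m, so the well at 427 m is 8.23 m downgradient of the peak.
√(4πDt) = 38.07 m, giving peak height M/(n_e·A·√(4πDt)) = 0.576/(0.25 × 301 × 38.07) = 0.0002011 kg/m³.
(x−vt)²/(4Dt) = (8.23)²/(4 × 0.0818 × 1410) = 0.1468; exp(−0.1468) = 0.8635.
C = 0.0002011 × 0.8635 = 0.000174 kg/m³.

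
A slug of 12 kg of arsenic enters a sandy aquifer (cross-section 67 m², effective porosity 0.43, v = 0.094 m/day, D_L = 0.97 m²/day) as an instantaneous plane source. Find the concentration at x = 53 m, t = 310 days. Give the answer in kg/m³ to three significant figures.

0.00422 kg/m³

For an instantaneous plane source, C(x,t) = M/(n_e·A·√(4πDt)) · exp(−(x−vt)²/(4Dt)), with n_e·A the pore (flow) area.
Plume center vt = 0.094 × 310 = 29.14 m, so the well at 53 m is 23.86 m downgradient of the peak.
√(4πDt) = 61.47 m, giving peak height M/(n_e·A·√(4πDt)) = 12/(0.43 × 67 × 61.47) = 0.006776 kg/m³.
(x−vt)²/(4Dt) = (23.86)²/(4 × 0.97 × 310) = 0.4733; exp(−0.4733) = 0.6229.
C = 0.006776 × 0.6229 = 0.00422 kg/m³.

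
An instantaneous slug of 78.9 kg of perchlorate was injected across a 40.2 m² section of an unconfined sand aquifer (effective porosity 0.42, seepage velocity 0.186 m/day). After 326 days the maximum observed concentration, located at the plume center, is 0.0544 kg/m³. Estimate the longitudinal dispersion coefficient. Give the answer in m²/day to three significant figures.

At the plume center C_max = M/(n_e·A·√(4πDt)), so D = M²/(4πt·(n_e·A·C_max)²).
n_e·A·C_max = 0.42 × 40.2 × 0.0544 = 0.9185 kg/m.
D = 78.9²/(4π × 326 × 0.9185²) = 1.80 m²/day.

1.80 m²/day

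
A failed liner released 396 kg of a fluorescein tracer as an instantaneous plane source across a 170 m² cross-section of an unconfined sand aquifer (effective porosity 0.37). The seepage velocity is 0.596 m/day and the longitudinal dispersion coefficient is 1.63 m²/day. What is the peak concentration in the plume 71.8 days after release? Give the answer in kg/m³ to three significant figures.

0.164 kg/m³

The peak of an instantaneous 1D plume sits at x = vt; there the Gaussian factor is 1 and C_max = M/(n_e·A·√(4πDt)), where n_e·A is the pore area the mass is dissolved in.
√(4πDt) = √(4π × 1.63 × 71.8) = 38.35 m, so C_max = 396/(0.37 × 170 × 38.35) = 0.164 kg/m³.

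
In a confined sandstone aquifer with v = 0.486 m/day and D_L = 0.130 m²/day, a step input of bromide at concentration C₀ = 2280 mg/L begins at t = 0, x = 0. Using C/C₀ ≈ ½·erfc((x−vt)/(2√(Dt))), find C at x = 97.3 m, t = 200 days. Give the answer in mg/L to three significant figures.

1130 mg/L

For a continuous step input, C/C₀ ≈ ½·erfc((x−vt)/(2√(Dt))).
vt = 0.486 × 200 = 97.2 m and 2√(Dt) = 2√(0.130 × 200) = 10.20 m.
Argument (x−vt)/(2√(Dt)) = (97.3 − 97.2)/10.20 = 0.009804; ½·erfc(0.009804) = 0.4945.
C = 2280 × 0.4945 = 1130 mg/L.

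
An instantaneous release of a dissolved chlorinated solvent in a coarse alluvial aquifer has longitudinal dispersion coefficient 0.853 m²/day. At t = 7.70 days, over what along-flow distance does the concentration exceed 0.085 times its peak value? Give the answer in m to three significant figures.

The plume is Gaussian with σ = √(2Dt) = √(2 × 0.853 × 7.70) = 3.624 m.
C/C_peak = exp(−Δx²/(2σ²)) = 0.085 ⇒ Δx = σ·√(−2 ln 0.085) = 3.624 × 2.220 = 8.045 m.
Width = 2Δx = 16.1 m.

16.1 m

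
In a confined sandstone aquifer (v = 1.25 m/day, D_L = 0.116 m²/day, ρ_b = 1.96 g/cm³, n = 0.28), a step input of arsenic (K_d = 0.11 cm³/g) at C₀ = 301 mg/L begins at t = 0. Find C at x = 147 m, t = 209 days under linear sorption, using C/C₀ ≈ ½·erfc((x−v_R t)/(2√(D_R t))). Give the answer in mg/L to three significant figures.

164 mg/L

Retardation factor R = 1 + ρ_b·K_d/n = 1 + 1.96 × 0.11/0.28 = 1.770.
Sorption retards both mechanisms: v_R = v/R = 0.7062 m/day, D_R = D/R = 0.06554 m²/day.
v_R·t = 0.7062 × 209 = 147.5958 m; 2√(D_R t) = 7.402 m; argument = (147 − 147.5958)/7.402 = -0.08049.
C = C₀ × ½·erfc(-0.08049) = 301 × 0.5453 = 164 mg/L.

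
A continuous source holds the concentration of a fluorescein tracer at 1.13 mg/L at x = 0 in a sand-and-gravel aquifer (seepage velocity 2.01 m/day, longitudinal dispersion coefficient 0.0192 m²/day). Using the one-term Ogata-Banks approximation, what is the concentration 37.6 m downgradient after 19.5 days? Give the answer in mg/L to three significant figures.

For a continuous step input, C/C₀ ≈ ½·erfc((x−vt)/(2√(Dt))).
vt = 2.01 × 19.5 = 39.195 m and 2√(Dt) = 2√(0.0192 × 19.5) = 1.224 m.
Argument (x−vt)/(2√(Dt)) = (37.6 − 39.195)/1.224 = -1.303; ½·erfc(-1.303) = 0.9673.
C = 1.13 × 0.9673 = 1.09 mg/L.

1.09 mg/L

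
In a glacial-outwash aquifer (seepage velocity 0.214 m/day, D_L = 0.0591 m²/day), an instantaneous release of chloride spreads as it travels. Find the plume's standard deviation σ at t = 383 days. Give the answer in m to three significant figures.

6.73 m

Dispersive spreading gives a Gaussian with σ² = 2Dt; advection only shifts the center.
σ = √(2 × 0.0591 × 383) = 6.73 m.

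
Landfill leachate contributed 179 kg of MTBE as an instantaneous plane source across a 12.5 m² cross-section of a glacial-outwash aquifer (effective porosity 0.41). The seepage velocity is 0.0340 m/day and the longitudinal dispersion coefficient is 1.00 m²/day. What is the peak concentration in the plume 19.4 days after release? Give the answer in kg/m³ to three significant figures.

2.24 kg/m³

The peak of an instantaneous 1D plume sits at x = vt; there the Gaussian factor is 1 and C_max = M/(n_e·A·√(4πDt)), where n_e·A is the pore area the mass is dissolved in.
√(4πDt) = √(4π × 1.00 × 19.4) = 15.61 m, so C_max = 179/(0.41 × 12.5 × 15.61) = 2.24 kg/m³.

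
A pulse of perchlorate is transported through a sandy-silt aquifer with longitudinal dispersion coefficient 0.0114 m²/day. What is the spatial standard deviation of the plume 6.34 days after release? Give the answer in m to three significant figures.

Dispersive spreading gives a Gaussian with σ² = 2Dt; advection only shifts the center.
σ = √(2 × 0.0114 × 6.34) = 0.380 m.

0.380 m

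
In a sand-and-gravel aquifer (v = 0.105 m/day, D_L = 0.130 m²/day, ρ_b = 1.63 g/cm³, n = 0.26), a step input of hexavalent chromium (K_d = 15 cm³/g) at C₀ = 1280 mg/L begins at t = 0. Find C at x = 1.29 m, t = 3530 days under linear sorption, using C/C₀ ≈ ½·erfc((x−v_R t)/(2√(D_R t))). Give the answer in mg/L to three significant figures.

Retardation factor R = 1 + ρ_b·K_d/n = 1 + 1.63 × 15/0.26 = 95.04.
Sorption retards both mechanisms: v_R = v/R = 0.001105 m/day, D_R = D/R = 0.001368 m²/day.
v_R·t = 0.001105 × 3530 = 3.90065 m; 2√(D_R t) = 4.395 m; argument = (1.29 − 3.90065)/4.395 = -0.5940.
C = C₀ × ½·erfc(-0.5940) = 1280 × 0.7996 = 1020 mg/L.

1020 mg/L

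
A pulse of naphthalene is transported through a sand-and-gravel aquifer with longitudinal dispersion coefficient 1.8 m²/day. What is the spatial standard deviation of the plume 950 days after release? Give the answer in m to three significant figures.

Dispersive spreading gives a Gaussian with σ² = 2Dt; advection only shifts the center.
σ = √(2 × 1.8 × 950) = 58.5 m.

58.5 m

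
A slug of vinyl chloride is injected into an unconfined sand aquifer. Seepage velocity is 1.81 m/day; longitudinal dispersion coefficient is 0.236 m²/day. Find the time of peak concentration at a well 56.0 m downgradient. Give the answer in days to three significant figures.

For the 1D instantaneous-source solution, setting ∂C/∂t = 0 at fixed x gives v²t² + 2Dt − x² = 0, so t = (√(D² + v²x²) − D)/v².
√(D² + v²x²) = √(0.236² + 1.81² × 56.0²) = 101.4; v² = 3.2761.
t = (101.4 − 0.236)/3.2761 = 30.9 days (vs. the pure-advection estimate x/v = 30.9 d).

30.9 days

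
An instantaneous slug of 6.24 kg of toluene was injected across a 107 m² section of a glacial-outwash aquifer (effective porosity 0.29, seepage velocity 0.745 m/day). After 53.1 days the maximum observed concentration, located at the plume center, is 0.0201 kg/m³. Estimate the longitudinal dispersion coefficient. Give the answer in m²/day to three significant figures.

0.150 m²/day

At the plume center C_max = M/(n_e·A·√(4πDt)), so D = M²/(4πt·(n_e·A·C_max)²).
n_e·A·C_max = 0.29 × 107 × 0.0201 = 0.6237 kg/m.
D = 6.24²/(4π × 53.1 × 0.6237²) = 0.150 m²/day.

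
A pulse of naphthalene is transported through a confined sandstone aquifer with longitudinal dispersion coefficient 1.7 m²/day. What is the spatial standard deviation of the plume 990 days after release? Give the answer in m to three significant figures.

58.0 m

Dispersive spreading gives a Gaussian with σ² = 2Dt; advection only shifts the center.
σ = √(2 × 1.7 × 990) = 58.0 m.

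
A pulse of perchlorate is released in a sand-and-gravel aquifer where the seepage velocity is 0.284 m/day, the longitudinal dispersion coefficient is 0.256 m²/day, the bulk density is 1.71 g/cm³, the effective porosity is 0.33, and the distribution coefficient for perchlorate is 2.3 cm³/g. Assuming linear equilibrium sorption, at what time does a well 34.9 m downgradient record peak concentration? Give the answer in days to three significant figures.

Retardation factor R = 1 + ρ_b·K_d/n = 1 + 1.71 × 2.3/0.33 = 12.92.
Sorption retards both mechanisms: v_R = v/R = 0.02198 m/day, D_R = D/R = 0.01981 m²/day.
Peak time from v_R²t² + 2D_R t − x² = 0: t = (√(D_R² + v_R²x²) − D_R)/v_R².
√(D_R² + v_R²x²) = √(0.01981² + 0.02198² × 34.9²) = 0.7674; v_R² = 0.0004831.
t = (0.7674 − 0.01981)/0.0004831 = 1550 days.

1550 days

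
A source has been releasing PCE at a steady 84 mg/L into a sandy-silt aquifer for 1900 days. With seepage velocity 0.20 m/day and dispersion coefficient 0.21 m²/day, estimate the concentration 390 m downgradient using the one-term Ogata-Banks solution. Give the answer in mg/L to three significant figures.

30.4 mg/L

For a continuous step input, C/C₀ ≈ ½·erfc((x−vt)/(2√(Dt))).
vt = 0.20 × 1900 = 380 m and 2√(Dt) = 2√(0.21 × 1900) = 39.95 m.
Argument (x−vt)/(2√(Dt)) = (390 − 380)/39.95 = 0.2503; ½·erfc(0.2503) = 0.3617.
C = 84 × 0.3617 = 30.4 mg/L.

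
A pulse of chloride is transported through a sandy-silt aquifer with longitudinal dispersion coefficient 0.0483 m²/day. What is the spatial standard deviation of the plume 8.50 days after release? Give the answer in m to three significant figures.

Dispersive spreading gives a Gaussian with σ² = 2Dt; advection only shifts the center.
σ = √(2 × 0.0483 × 8.50) = 0.906 m.

0.906 m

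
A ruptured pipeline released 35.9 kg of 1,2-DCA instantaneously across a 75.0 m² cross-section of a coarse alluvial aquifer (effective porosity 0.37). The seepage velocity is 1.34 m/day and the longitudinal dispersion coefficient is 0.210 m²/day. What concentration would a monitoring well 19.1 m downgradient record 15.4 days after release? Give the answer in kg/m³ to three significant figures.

For an instantaneous plane source, C(x,t) = M/(n_e·A·√(4πDt)) · exp(−(x−vt)²/(4Dt)), with n_e·A the pore (flow) area.
Plume center vt = 1.34 × 15.4 = 20.636 m, so the well at 19.1 m is 1.536 m upgradient of the peak.
√(4πDt) = 6.375 m, giving peak height M/(n_e·A·√(4πDt)) = 35.9/(0.37 × 75.0 × 6.375) = 0.2029 kg/m³.
(x−vt)²/(4Dt) = (-1.536)²/(4 × 0.210 × 15.4) = 0.1824; exp(−0.1824) = 0.8333.
C = 0.2029 × 0.8333 = 0.169 kg/m³.

0.169 kg/m³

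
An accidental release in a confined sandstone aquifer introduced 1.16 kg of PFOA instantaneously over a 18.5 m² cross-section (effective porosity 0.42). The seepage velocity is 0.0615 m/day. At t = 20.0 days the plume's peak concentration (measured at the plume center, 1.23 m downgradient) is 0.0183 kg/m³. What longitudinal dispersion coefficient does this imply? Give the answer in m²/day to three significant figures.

At the plume center C_max = M/(n_e·A·√(4πDt)), so D = M²/(4πt·(n_e·A·C_max)²).
n_e·A·C_max = 0.42 × 18.5 × 0.0183 = 0.1422 kg/m.
D = 1.16²/(4π × 20.0 × 0.1422²) = 0.265 m²/day.

0.265 m²/day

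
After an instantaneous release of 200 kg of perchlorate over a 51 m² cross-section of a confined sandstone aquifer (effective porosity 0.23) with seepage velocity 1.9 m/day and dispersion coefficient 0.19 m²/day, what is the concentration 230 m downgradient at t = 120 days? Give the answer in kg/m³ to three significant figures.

For an instantaneous plane source, C(x,t) = M/(n_e·A·√(4πDt)) · exp(−(x−vt)²/(4Dt)), with n_e·A the pore (flow) area.
Plume center vt = 1.9 × 120 = 228 m, so the well at 230 m is 2 m downgradient of the peak.
√(4πDt) = 16.93 m, giving peak height M/(n_e·A·√(4πDt)) = 200/(0.23 × 51 × 16.93) = 1.007 kg/m³.
(x−vt)²/(4Dt) = (2)²/(4 × 0.19 × 120) = 0.04386; exp(−0.04386) = 0.9571.
C = 1.007 × 0.9571 = 0.964 kg/m³.

0.964 kg/m³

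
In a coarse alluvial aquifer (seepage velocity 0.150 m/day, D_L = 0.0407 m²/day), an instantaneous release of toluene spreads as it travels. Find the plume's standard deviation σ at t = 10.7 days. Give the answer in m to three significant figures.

Dispersive spreading gives a Gaussian with σ² = 2Dt; advection only shifts the center.
σ = √(2 × 0.0407 × 10.7) = 0.933 m.

0.933 m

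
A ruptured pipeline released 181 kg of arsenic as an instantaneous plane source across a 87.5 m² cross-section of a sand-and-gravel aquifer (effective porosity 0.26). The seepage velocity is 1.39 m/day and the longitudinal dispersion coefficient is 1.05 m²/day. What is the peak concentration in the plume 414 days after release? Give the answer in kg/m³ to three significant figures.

The peak of an instantaneous 1D plume sits at x = vt; there the Gaussian factor is 1 and C_max = M/(n_e·A·√(4πDt)), where n_e·A is the pore area the mass is dissolved in.
√(4πDt) = √(4π × 1.05 × 414) = 73.91 m, so C_max = 181/(0.26 × 87.5 × 73.91) = 0.108 kg/m³.

0.108 kg/m³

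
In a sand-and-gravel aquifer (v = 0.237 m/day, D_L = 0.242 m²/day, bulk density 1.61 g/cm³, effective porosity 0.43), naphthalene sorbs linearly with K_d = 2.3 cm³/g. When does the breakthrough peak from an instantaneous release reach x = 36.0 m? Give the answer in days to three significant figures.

1420 days

Retardation factor R = 1 + ρ_b·K_d/n = 1 + 1.61 × 2.3/0.43 = 9.612.
Sorption retards both mechanisms: v_R = v/R = 0.02466 m/day, D_R = D/R = 0.02518 m²/day.
Peak time from v_R²t² + 2D_R t − x² = 0: t = (√(D_R² + v_R²x²) − D_R)/v_R².
√(D_R² + v_R²x²) = √(0.02518² + 0.02466² × 36.0²) = 0.8881; v_R² = 0.0006081.
t = (0.8881 − 0.02518)/0.0006081 = 1420 days.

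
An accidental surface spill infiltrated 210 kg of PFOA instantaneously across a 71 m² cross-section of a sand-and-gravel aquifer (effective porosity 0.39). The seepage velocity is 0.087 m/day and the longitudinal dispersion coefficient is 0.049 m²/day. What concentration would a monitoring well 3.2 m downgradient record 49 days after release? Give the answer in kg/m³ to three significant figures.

1.23 kg/m³

For an instantaneous plane source, C(x,t) = M/(n_e·A·√(4πDt)) · exp(−(x−vt)²/(4Dt)), with n_e·A the pore (flow) area.
Plume center vt = 0.087 × 49 = 4.263 m, so the well at 3.2 m is 1.063 m upgradient of the peak.
√(4πDt) = 5.493 m, giving peak height M/(n_e·A·√(4πDt)) = 210/(0.39 × 71 × 5.493) = 1.381 kg/m³.
(x−vt)²/(4Dt) = (-1.063)²/(4 × 0.049 × 49) = 0.1177; exp(−0.1177) = 0.8890.
C = 1.381 × 0.8890 = 1.23 kg/m³.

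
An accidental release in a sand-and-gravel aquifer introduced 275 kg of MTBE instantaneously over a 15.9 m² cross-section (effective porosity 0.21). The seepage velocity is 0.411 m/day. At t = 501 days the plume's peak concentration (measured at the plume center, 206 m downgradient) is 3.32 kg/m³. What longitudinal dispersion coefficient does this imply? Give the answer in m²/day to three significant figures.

0.0977 m²/day

At the plume center C_max = M/(n_e·A·√(4πDt)), so D = M²/(4πt·(n_e·A·C_max)²).
n_e·A·C_max = 0.21 × 15.9 × 3.32 = 11.09 kg/m.
D = 275²/(4π × 501 × 11.09²) = 0.0977 m²/day.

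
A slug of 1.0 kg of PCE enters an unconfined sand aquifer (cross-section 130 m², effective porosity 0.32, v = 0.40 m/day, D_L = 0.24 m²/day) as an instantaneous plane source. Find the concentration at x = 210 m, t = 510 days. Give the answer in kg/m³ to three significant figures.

For an instantaneous plane source, C(x,t) = M/(n_e·A·√(4πDt)) · exp(−(x−vt)²/(4Dt)), with n_e·A the pore (flow) area.
Plume center vt = 0.40 × 510 = 204 m, so the well at 210 m is 6 m downgradient of the peak.
√(4πDt) = 39.22 m, giving peak height M/(n_e·A·√(4πDt)) = 1.0/(0.32 × 130 × 39.22) = 0.0006129 kg/m³.
(x−vt)²/(4Dt) = (6)²/(4 × 0.24 × 510) = 0.07353; exp(−0.07353) = 0.9291.
C = 0.0006129 × 0.9291 = 0.000569 kg/m³.

0.000569 kg/m³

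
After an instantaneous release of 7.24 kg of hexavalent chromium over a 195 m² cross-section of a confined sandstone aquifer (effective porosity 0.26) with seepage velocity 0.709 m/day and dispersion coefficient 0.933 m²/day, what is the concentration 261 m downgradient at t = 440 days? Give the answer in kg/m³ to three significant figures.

0.000409 kg/m³

For an instantaneous plane source, C(x,t) = M/(n_e·A·√(4πDt)) · exp(−(x−vt)²/(4Dt)), with n_e·A the pore (flow) area.
Plume center vt = 0.709 × 440 = 311.96 m, so the well at 261 m is 50.96 m upgradient of the peak.
√(4πDt) = 71.82 m, giving peak height M/(n_e·A·√(4πDt)) = 7.24/(0.26 × 195 × 71.82) = 0.001988 kg/m³.
(x−vt)²/(4Dt) = (-50.96)²/(4 × 0.933 × 440) = 1.581; exp(−1.581) = 0.2058.
C = 0.001988 × 0.2058 = 0.000409 kg/m³.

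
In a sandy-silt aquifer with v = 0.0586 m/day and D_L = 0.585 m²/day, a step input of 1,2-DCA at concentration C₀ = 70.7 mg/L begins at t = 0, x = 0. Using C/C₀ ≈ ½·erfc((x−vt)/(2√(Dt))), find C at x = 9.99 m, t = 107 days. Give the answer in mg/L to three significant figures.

For a continuous step input, C/C₀ ≈ ½·erfc((x−vt)/(2√(Dt))).
vt = 0.0586 × 107 = 6.2702 m and 2√(Dt) = 2√(0.585 × 107) = 15.82 m.
Argument (x−vt)/(2√(Dt)) = (9.99 − 6.2702)/15.82 = 0.2351; ½·erfc(0.2351) = 0.3698.
C = 70.7 × 0.3698 = 26.1 mg/L.

26.1 mg/L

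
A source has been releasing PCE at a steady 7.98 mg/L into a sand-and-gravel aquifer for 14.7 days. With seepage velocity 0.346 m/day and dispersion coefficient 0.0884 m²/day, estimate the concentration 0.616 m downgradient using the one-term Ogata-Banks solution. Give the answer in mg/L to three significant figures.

7.96 mg/L

For a continuous step input, C/C₀ ≈ ½·erfc((x−vt)/(2√(Dt))).
vt = 0.346 × 14.7 = 5.0862 m and 2√(Dt) = 2√(0.0884 × 14.7) = 2.280 m.
Argument (x−vt)/(2√(Dt)) = (0.616 − 5.0862)/2.280 = -1.961; ½·erfc(-1.961) = 0.9972.
C = 7.98 × 0.9972 = 7.96 mg/L.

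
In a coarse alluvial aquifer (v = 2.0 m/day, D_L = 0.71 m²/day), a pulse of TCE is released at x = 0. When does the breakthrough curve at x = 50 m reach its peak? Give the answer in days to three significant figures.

24.8 days

For the 1D instantaneous-source solution, setting ∂C/∂t = 0 at fixed x gives v²t² + 2Dt − x² = 0, so t = (√(D² + v²x²) − D)/v².
√(D² + v²x²) = √(0.71² + 2.0² × 50²) = 100.0; v² = 4.
t = (100.0 − 0.71)/4 = 24.8 days (vs. the pure-advection estimate x/v = 25.0 d).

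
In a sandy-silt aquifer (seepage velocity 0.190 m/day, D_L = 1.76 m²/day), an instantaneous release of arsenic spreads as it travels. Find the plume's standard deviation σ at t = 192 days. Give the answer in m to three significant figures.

26.0 m

Dispersive spreading gives a Gaussian with σ² = 2Dt; advection only shifts the center.
σ = √(2 × 1.76 × 192) = 26.0 m.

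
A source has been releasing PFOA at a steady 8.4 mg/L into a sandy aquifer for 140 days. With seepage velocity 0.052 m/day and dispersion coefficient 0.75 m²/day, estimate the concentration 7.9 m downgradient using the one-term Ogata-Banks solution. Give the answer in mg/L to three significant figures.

4.06 mg/L

For a continuous step input, C/C₀ ≈ ½·erfc((x−vt)/(2√(Dt))).
vt = 0.052 × 140 = 7.28 m and 2√(Dt) = 2√(0.75 × 140) = 20.49 m.
Argument (x−vt)/(2√(Dt)) = (7.9 − 7.28)/20.49 = 0.03026; ½·erfc(0.03026) = 0.4829.
C = 8.4 × 0.4829 = 4.06 mg/L.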